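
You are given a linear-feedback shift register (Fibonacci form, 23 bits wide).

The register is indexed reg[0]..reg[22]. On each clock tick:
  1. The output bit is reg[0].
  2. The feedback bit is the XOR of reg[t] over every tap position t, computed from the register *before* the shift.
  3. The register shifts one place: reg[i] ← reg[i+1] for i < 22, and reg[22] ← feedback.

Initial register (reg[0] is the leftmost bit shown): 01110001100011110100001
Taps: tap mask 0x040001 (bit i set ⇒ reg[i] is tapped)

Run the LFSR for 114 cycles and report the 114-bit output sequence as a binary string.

011100011000111101000010111101001011101101011111000100011111100101110101100011111000111010011111111000000001110111

tick  register→output (feedback)
  0  01110001100011110100001→0 (0)
  1  11100011000111101000010→1 (1)
  2  11000110001111010000101→1 (1)
  3  10001100011110100001011→1 (1)
  4  00011000111101000010111→0 (1)
  5  00110001111010000101111→0 (0)
  6  01100011110100001011110→0 (1)
  7  11000111101000010111101→1 (0)
  8  10001111010000101111010→1 (0)
  9  00011110100001011110100→0 (1)
 10  00111101000010111101001→0 (0)
 11  01111010000101111010010→0 (1)
 12  11110100001011110100101→1 (1)
 13  11101000010111101001011→1 (1)
 14  11010000101111010010111→1 (0)
 15  10100001011110100101110→1 (1)
 16  01000010111101001011101→0 (1)
 17  10000101111010010111011→1 (0)
 18  00001011110100101110110→0 (1)
 19  00010111101001011101101→0 (0)
 20  00101111010010111011010→0 (1)
 21  01011110100101110110101→0 (1)
 22  10111101001011101101011→1 (1)
 23  01111010010111011010111→0 (1)
 24  11110100101110110101111→1 (1)
 25  11101001011101101011111→1 (0)
 26  11010010111011010111110→1 (0)
 27  10100101110110101111100→1 (0)
 28  01001011101101011111000→0 (1)
 29  10010111011010111110001→1 (0)
 30  00101110110101111100010→0 (0)
 31  01011101101011111000100→0 (0)
 32  10111011010111110001000→1 (1)
 33  01110110101111100010001→0 (1)
 34  11101101011111000100011→1 (1)
 35  11011010111110001000111→1 (1)
 36  10110101111100010001111→1 (1)
 37  01101011111000100011111→0 (1)
 38  11010111110001000111111→1 (0)
 39  10101111100010001111110→1 (0)
 40  01011111000100011111100→0 (1)
 41  10111110001000111111001→1 (0)
 42  01111100010001111110010→0 (1)
 43  11111000100011111100101→1 (1)
 44  11110001000111111001011→1 (1)
 45  11100010001111110010111→1 (0)
 46  11000100011111100101110→1 (1)
 47  10001000111111001011101→1 (0)
 48  00010001111110010111010→0 (1)
 49  00100011111100101110101→0 (1)
 50  01000111111001011101011→0 (0)
 51  10001111110010111010110→1 (0)
 52  00011111100101110101100→0 (0)
 53  00111111001011101011000→0 (1)
 54  01111110010111010110001→0 (1)
 55  11111100101110101100011→1 (1)
 56  11111001011101011000111→1 (1)
 57  11110010111010110001111→1 (1)
 58  11100101110101100011111→1 (0)
 59  11001011101011000111110→1 (0)
 60  10010111010110001111100→1 (0)
 61  00101110101100011111000→0 (1)
 62  01011101011000111110001→0 (1)
 63  10111010110001111100011→1 (1)
 64  01110101100011111000111→0 (0)
 65  11101011000111110001110→1 (1)
 66  11010110001111100011101→1 (0)
 67  10101100011111000111010→1 (0)
 68  01011000111110001110100→0 (1)
 69  10110001111100011101001→1 (1)
 70  01100011111000111010011→0 (1)
 71  11000111110001110100111→1 (1)
 72  10001111100011101001111→1 (1)
 73  00011111000111010011111→0 (1)
 74  00111110001110100111111→0 (1)
 75  01111100011101001111111→0 (1)
 76  11111000111010011111111→1 (0)
 77  11110001110100111111110→1 (0)
 78  11100011101001111111100→1 (0)
 79  11000111010011111111000→1 (0)
 80  10001110100111111110000→1 (0)
 81  00011101001111111100000→0 (0)
 82  00111010011111111000000→0 (0)
 83  01110100111111110000000→0 (0)
 84  11101001111111100000000→1 (1)
 85  11010011111111000000001→1 (1)
 86  10100111111110000000011→1 (1)
 87  01001111111100000000111→0 (0)
 88  10011111111000000001110→1 (1)
 89  00111111110000000011101→0 (1)
 90  01111111100000000111011→0 (1)
 91  11111111000000001110111→1 (0)
 92  11111110000000011101110→1 (1)
 93  11111100000000111011101→1 (0)
 94  11111000000001110111010→1 (0)
 95  11110000000011101110100→1 (0)
 96  11100000000111011101000→1 (1)
 97  11000000001110111010001→1 (0)
 98  10000000011101110100010→1 (1)
 99  00000000111011101000101→0 (0)
100  00000001110111010001010→0 (0)
101  00000011101110100010100→0 (1)
102  00000111011101000101001→0 (0)
103  00001110111010001010010→0 (1)
104  00011101110100010100101→0 (0)
105  00111011101000101001010→0 (0)
106  01110111010001010010100→0 (1)
107  11101110100010100101001→1 (1)
108  11011101000101001010011→1 (0)
109  10111010001010010100110→1 (1)
110  01110100010100101001101→0 (0)
111  11101000101001010011010→1 (0)
112  11010001010010100110100→1 (0)
113  10100010100101001101000→1 (1)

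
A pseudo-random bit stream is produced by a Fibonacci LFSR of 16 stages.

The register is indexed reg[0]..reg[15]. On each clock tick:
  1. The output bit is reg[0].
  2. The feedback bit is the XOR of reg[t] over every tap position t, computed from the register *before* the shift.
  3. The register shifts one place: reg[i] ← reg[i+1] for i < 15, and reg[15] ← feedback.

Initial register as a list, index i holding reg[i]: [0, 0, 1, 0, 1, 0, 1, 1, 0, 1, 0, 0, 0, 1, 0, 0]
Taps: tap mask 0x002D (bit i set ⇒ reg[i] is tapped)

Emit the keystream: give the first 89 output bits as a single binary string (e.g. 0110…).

00101011010001001011010011100101010111001111000101010110100101000110101011101011110010110

k : reg_k → out_k, fb_k
0: 0010101101000100 → 0, fb=1
1: 0101011010001001 → 0, fb=0
2: 1010110100010010 → 1, fb=1
3: 0101101000100101 → 0, fb=1
4: 1011010001001011 → 1, fb=0
5: 0110100010010110 → 0, fb=1
6: 1101000100101101 → 1, fb=0
7: 1010001001011010 → 1, fb=0
8: 0100010010110100 → 0, fb=1
9: 1000100101101001 → 1, fb=1
10: 0001001011010011 → 0, fb=1
11: 0010010110100111 → 0, fb=0
12: 0100101101001110 → 0, fb=0
13: 1001011010011100 → 1, fb=1
14: 0010110100111001 → 0, fb=0
15: 0101101001110010 → 0, fb=1
16: 1011010011100101 → 1, fb=0
17: 0110100111001010 → 0, fb=1
18: 1101001110010101 → 1, fb=0
19: 1010011100101010 → 1, fb=1
20: 0100111001010101 → 0, fb=1
21: 1001110010101011 → 1, fb=1
22: 0011100101010111 → 0, fb=0
23: 0111001010101110 → 0, fb=0
24: 1110010101011100 → 1, fb=1
25: 1100101010111001 → 1, fb=1
26: 1001010101110011 → 1, fb=1
27: 0010101011100111 → 0, fb=1
28: 0101010111001111 → 0, fb=0
29: 1010101110011110 → 1, fb=0
30: 0101011100111100 → 0, fb=0
31: 1010111001111000 → 1, fb=1
32: 0101110011110001 → 0, fb=0
33: 1011100111100010 → 1, fb=1
34: 0111001111000101 → 0, fb=0
35: 1110011110001010 → 1, fb=1
36: 1100111100010101 → 1, fb=0
37: 1001111000101010 → 1, fb=1
38: 0011110001010101 → 0, fb=1
39: 0111100010101011 → 0, fb=0
40: 1111000101010110 → 1, fb=1
41: 1110001010101101 → 1, fb=0
42: 1100010101011010 → 1, fb=0
43: 1000101010110100 → 1, fb=1
44: 0001010101101001 → 0, fb=0
45: 0010101011010010 → 0, fb=1
46: 0101010110100101 → 0, fb=0
47: 1010101101001010 → 1, fb=0
48: 0101011010010100 → 0, fb=0
49: 1010110100101000 → 1, fb=1
50: 0101101001010001 → 0, fb=1
51: 1011010010100011 → 1, fb=0
52: 0110100101000110 → 0, fb=1
53: 1101001010001101 → 1, fb=0
54: 1010010100011010 → 1, fb=1
55: 0100101000110101 → 0, fb=0
56: 1001010001101010 → 1, fb=1
57: 0010100011010101 → 0, fb=1
58: 0101000110101011 → 0, fb=1
59: 1010001101010111 → 1, fb=0
60: 0100011010101110 → 0, fb=1
61: 1000110101011101 → 1, fb=0
62: 0001101010111010 → 0, fb=1
63: 0011010101110101 → 0, fb=1
64: 0110101011101011 → 0, fb=1
65: 1101010111010111 → 1, fb=1
66: 1010101110101111 → 1, fb=0
67: 0101011101011110 → 0, fb=0
68: 1010111010111100 → 1, fb=1
69: 0101110101111001 → 0, fb=0
70: 1011101011110010 → 1, fb=1
71: 0111010111100101 → 0, fb=1
72: 1110101111001011 → 1, fb=0
73: 1101011110010110 → 1, fb=1
74: 1010111100101101 → 1, fb=1
75: 0101111001011011 → 0, fb=0
76: 1011110010110110 → 1, fb=0
77: 0111100101101100 → 0, fb=0
78: 1111001011011000 → 1, fb=1
79: 1110010110110001 → 1, fb=1
80: 1100101101100011 → 1, fb=1
81: 1001011011000111 → 1, fb=1
82: 0010110110001111 → 0, fb=0
83: 0101101100011110 → 0, fb=1
84: 1011011000111101 → 1, fb=0
85: 0110110001111010 → 0, fb=0
86: 1101100011110100 → 1, fb=0
87: 1011000111101000 → 1, fb=1
88: 0110001111010001 → 0, fb=1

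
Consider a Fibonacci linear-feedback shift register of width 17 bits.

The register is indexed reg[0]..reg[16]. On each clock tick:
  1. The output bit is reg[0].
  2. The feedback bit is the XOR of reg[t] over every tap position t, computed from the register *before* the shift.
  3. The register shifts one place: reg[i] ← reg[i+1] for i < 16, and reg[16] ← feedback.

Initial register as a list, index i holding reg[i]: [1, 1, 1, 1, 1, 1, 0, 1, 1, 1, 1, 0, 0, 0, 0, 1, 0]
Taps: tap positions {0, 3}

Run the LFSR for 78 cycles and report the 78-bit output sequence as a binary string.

step | reg (before) | out | fb
   0 | 11111101111000010 | 1 | 0
   1 | 11111011110000100 | 1 | 0
   2 | 11110111100001000 | 1 | 0
   3 | 11101111000010000 | 1 | 1
   4 | 11011110000100001 | 1 | 0
   5 | 10111100001000010 | 1 | 0
   6 | 01111000010000100 | 0 | 1
   7 | 11110000100001001 | 1 | 0
   8 | 11100001000010010 | 1 | 1
   9 | 11000010000100101 | 1 | 1
  10 | 10000100001001011 | 1 | 1
  11 | 00001000010010111 | 0 | 0
  12 | 00010000100101110 | 0 | 1
  13 | 00100001001011101 | 0 | 0
  14 | 01000010010111010 | 0 | 0
  15 | 10000100101110100 | 1 | 1
  16 | 00001001011101001 | 0 | 0
  17 | 00010010111010010 | 0 | 1
  18 | 00100101110100101 | 0 | 0
  19 | 01001011101001010 | 0 | 0
  20 | 10010111010010100 | 1 | 0
  21 | 00101110100101000 | 0 | 0
  22 | 01011101001010000 | 0 | 1
  23 | 10111010010100001 | 1 | 0
  24 | 01110100101000010 | 0 | 1
  25 | 11101001010000101 | 1 | 1
  26 | 11010010100001011 | 1 | 0
  27 | 10100101000010110 | 1 | 1
  28 | 01001010000101101 | 0 | 0
  29 | 10010100001011010 | 1 | 0
  30 | 00101000010110100 | 0 | 0
  31 | 01010000101101000 | 0 | 1
  32 | 10100001011010001 | 1 | 1
  33 | 01000010110100011 | 0 | 0
  34 | 10000101101000110 | 1 | 1
  35 | 00001011010001101 | 0 | 0
  36 | 00010110100011010 | 0 | 1
  37 | 00101101000110101 | 0 | 0
  38 | 01011010001101010 | 0 | 1
  39 | 10110100011010101 | 1 | 0
  40 | 01101000110101010 | 0 | 0
  41 | 11010001101010100 | 1 | 0
  42 | 10100011010101000 | 1 | 1
  43 | 01000110101010001 | 0 | 0
  44 | 10001101010100010 | 1 | 1
  45 | 00011010101000101 | 0 | 1
  46 | 00110101010001011 | 0 | 1
  47 | 01101010100010111 | 0 | 0
  48 | 11010101000101110 | 1 | 0
  49 | 10101010001011100 | 1 | 1
  50 | 01010100010111001 | 0 | 1
  51 | 10101000101110011 | 1 | 1
  52 | 01010001011100111 | 0 | 1
  53 | 10100010111001111 | 1 | 1
  54 | 01000101110011111 | 0 | 0
  55 | 10001011100111110 | 1 | 1
  56 | 00010111001111101 | 0 | 1
  57 | 00101110011111011 | 0 | 0
  58 | 01011100111110110 | 0 | 1
  59 | 10111001111101101 | 1 | 0
  60 | 01110011111011010 | 0 | 1
  61 | 11100111110110101 | 1 | 1
  62 | 11001111101101011 | 1 | 1
  63 | 10011111011010111 | 1 | 0
  64 | 00111110110101110 | 0 | 1
  65 | 01111101101011101 | 0 | 1
  66 | 11111011010111011 | 1 | 0
  67 | 11110110101110110 | 1 | 0
  68 | 11101101011101100 | 1 | 1
  69 | 11011010111011001 | 1 | 0
  70 | 10110101110110010 | 1 | 0
  71 | 01101011101100100 | 0 | 0
  72 | 11010111011001000 | 1 | 0
  73 | 10101110110010000 | 1 | 1
  74 | 01011101100100001 | 0 | 1
  75 | 10111011001000011 | 1 | 0
  76 | 01110110010000110 | 0 | 1
  77 | 11101100100001101 | 1 | 1

111111011110000100001001011101001010000101101000110101010001011100111110110101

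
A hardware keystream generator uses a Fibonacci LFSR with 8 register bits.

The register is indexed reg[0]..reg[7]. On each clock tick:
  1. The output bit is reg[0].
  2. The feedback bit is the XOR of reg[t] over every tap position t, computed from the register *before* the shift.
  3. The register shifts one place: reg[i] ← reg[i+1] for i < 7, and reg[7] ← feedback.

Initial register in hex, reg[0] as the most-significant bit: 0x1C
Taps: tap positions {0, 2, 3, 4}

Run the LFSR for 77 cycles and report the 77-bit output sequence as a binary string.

tick  register→output (feedback)
  0  00011100→0 (0)
  1  00111000→0 (1)
  2  01110001→0 (0)
  3  11100010→1 (0)
  4  11000100→1 (1)
  5  10001001→1 (0)
  6  00010010→0 (1)
  7  00100101→0 (1)
  8  01001011→0 (1)
  9  10010111→1 (0)
 10  00101110→0 (0)
 11  01011100→0 (0)
 12  10111000→1 (0)
 13  01110000→0 (0)
 14  11100000→1 (0)
 15  11000000→1 (1)
 16  10000001→1 (1)
 17  00000011→0 (0)
 18  00000110→0 (0)
 19  00001100→0 (1)
 20  00011001→0 (0)
 21  00110010→0 (0)
 22  01100100→0 (1)
 23  11001001→1 (0)
 24  10010010→1 (0)
 25  00100100→0 (1)
 26  01001001→0 (1)
 27  10010011→1 (0)
 28  00100110→0 (1)
 29  01001101→0 (1)
 30  10011011→1 (1)
 31  00110111→0 (0)
 32  01101110→0 (0)
 33  11011100→1 (1)
 34  10111001→1 (0)
 35  01110010→0 (0)
 36  11100100→1 (0)
 37  11001000→1 (0)
 38  10010000→1 (0)
 39  00100000→0 (1)
 40  01000001→0 (0)
 41  10000010→1 (1)
 42  00000101→0 (0)
 43  00001010→0 (1)
 44  00010101→0 (1)
 45  00101011→0 (0)
 46  01010110→0 (1)
 47  10101101→1 (1)
 48  01011011→0 (0)
 49  10110110→1 (1)
 50  01101101→0 (0)
 51  11011010→1 (1)
 52  10110101→1 (1)
 53  01101011→0 (0)
 54  11010110→1 (0)
 55  10101100→1 (1)
 56  01011001→0 (0)
 57  10110010→1 (1)
 58  01100101→0 (1)
 59  11001011→1 (0)
 60  10010110→1 (0)
 61  00101100→0 (0)
 62  01011000→0 (0)
 63  10110000→1 (1)
 64  01100001→0 (1)
 65  11000011→1 (1)
 66  10000111→1 (1)
 67  00001111→0 (1)
 68  00011111→0 (0)
 69  00111110→0 (1)
 70  01111101→0 (1)
 71  11111011→1 (0)
 72  11110110→1 (1)
 73  11101101→1 (1)
 74  11011011→1 (1)
 75  10110111→1 (1)
 76  01101111→0 (0)

00011100010010111000000110010010011011100100000101011011010110010110000111110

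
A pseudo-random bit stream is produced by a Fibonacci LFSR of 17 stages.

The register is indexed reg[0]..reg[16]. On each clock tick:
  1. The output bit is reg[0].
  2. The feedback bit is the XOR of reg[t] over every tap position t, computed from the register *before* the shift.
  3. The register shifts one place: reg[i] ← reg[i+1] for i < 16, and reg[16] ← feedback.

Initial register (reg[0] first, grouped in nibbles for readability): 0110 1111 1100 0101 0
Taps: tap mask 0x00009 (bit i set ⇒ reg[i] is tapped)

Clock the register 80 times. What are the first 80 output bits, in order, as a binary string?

step | reg (before) | out | fb
   0 | 01101111110001010 | 0 | 0
   1 | 11011111100010100 | 1 | 0
   2 | 10111111000101000 | 1 | 0
   3 | 01111110001010000 | 0 | 1
   4 | 11111100010100001 | 1 | 0
   5 | 11111000101000010 | 1 | 0
   6 | 11110001010000100 | 1 | 0
   7 | 11100010100001000 | 1 | 1
   8 | 11000101000010001 | 1 | 1
   9 | 10001010000100011 | 1 | 1
  10 | 00010100001000111 | 0 | 1
  11 | 00101000010001111 | 0 | 0
  12 | 01010000100011110 | 0 | 1
  13 | 10100001000111101 | 1 | 1
  14 | 01000010001111011 | 0 | 0
  15 | 10000100011110110 | 1 | 1
  16 | 00001000111101101 | 0 | 0
  17 | 00010001111011010 | 0 | 1
  18 | 00100011110110101 | 0 | 0
  19 | 01000111101101010 | 0 | 0
  20 | 10001111011010100 | 1 | 1
  21 | 00011110110101001 | 0 | 1
  22 | 00111101101010011 | 0 | 1
  23 | 01111011010100111 | 0 | 1
  24 | 11110110101001111 | 1 | 0
  25 | 11101101010011110 | 1 | 1
  26 | 11011010100111101 | 1 | 0
  27 | 10110101001111010 | 1 | 0
  28 | 01101010011110100 | 0 | 0
  29 | 11010100111101000 | 1 | 0
  30 | 10101001111010000 | 1 | 1
  31 | 01010011110100001 | 0 | 1
  32 | 10100111101000011 | 1 | 1
  33 | 01001111010000111 | 0 | 0
  34 | 10011110100001110 | 1 | 0
  35 | 00111101000011100 | 0 | 1
  36 | 01111010000111001 | 0 | 1
  37 | 11110100001110011 | 1 | 0
  38 | 11101000011100110 | 1 | 1
  39 | 11010000111001101 | 1 | 0
  40 | 10100001110011010 | 1 | 1
  41 | 01000011100110101 | 0 | 0
  42 | 10000111001101010 | 1 | 1
  43 | 00001110011010101 | 0 | 0
  44 | 00011100110101010 | 0 | 1
  45 | 00111001101010101 | 0 | 1
  46 | 01110011010101011 | 0 | 1
  47 | 11100110101010111 | 1 | 1
  48 | 11001101010101111 | 1 | 1
  49 | 10011010101011111 | 1 | 0
  50 | 00110101010111110 | 0 | 1
  51 | 01101010101111101 | 0 | 0
  52 | 11010101011111010 | 1 | 0
  53 | 10101010111110100 | 1 | 1
  54 | 01010101111101001 | 0 | 1
  55 | 10101011111010011 | 1 | 1
  56 | 01010111110100111 | 0 | 1
  57 | 10101111101001111 | 1 | 1
  58 | 01011111010011111 | 0 | 1
  59 | 10111110100111111 | 1 | 0
  60 | 01111101001111110 | 0 | 1
  61 | 11111010011111101 | 1 | 0
  62 | 11110100111111010 | 1 | 0
  63 | 11101001111110100 | 1 | 1
  64 | 11010011111101001 | 1 | 0
  65 | 10100111111010010 | 1 | 1
  66 | 01001111110100101 | 0 | 0
  67 | 10011111101001010 | 1 | 0
  68 | 00111111010010100 | 0 | 1
  69 | 01111110100101001 | 0 | 1
  70 | 11111101001010011 | 1 | 0
  71 | 11111010010100110 | 1 | 0
  72 | 11110100101001100 | 1 | 0
  73 | 11101001010011000 | 1 | 1
  74 | 11010010100110001 | 1 | 0
  75 | 10100101001100010 | 1 | 1
  76 | 01001010011000101 | 0 | 0
  77 | 10010100110001010 | 1 | 0
  78 | 00101001100010100 | 0 | 0
  79 | 01010011000101000 | 0 | 1

01101111110001010000100011110110101001111010000111001101010101111101001111110100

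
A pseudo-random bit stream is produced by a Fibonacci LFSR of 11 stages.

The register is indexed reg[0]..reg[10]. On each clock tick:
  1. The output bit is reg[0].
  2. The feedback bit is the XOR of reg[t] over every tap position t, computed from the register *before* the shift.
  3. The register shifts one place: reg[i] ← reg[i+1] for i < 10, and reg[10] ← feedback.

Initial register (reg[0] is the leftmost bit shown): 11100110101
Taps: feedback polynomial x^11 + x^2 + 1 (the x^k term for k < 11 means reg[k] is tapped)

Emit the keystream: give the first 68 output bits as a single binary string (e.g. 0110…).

step | reg (before) | out | fb
   0 | 11100110101 | 1 | 0
   1 | 11001101010 | 1 | 1
   2 | 10011010101 | 1 | 1
   3 | 00110101011 | 0 | 1
   4 | 01101010111 | 0 | 1
   5 | 11010101111 | 1 | 1
   6 | 10101011111 | 1 | 0
   7 | 01010111110 | 0 | 0
   8 | 10101111100 | 1 | 0
   9 | 01011111000 | 0 | 0
  10 | 10111110000 | 1 | 0
  11 | 01111100000 | 0 | 1
  12 | 11111000001 | 1 | 0
  13 | 11110000010 | 1 | 0
  14 | 11100000100 | 1 | 0
  15 | 11000001000 | 1 | 1
  16 | 10000010001 | 1 | 1
  17 | 00000100011 | 0 | 0
  18 | 00001000110 | 0 | 0
  19 | 00010001100 | 0 | 0
  20 | 00100011000 | 0 | 1
  21 | 01000110001 | 0 | 0
  22 | 10001100010 | 1 | 1
  23 | 00011000101 | 0 | 0
  24 | 00110001010 | 0 | 1
  25 | 01100010101 | 0 | 1
  26 | 11000101011 | 1 | 1
  27 | 10001010111 | 1 | 1
  28 | 00010101111 | 0 | 0
  29 | 00101011110 | 0 | 1
  30 | 01010111101 | 0 | 0
  31 | 10101111010 | 1 | 0
  32 | 01011110100 | 0 | 0
  33 | 10111101000 | 1 | 0
  34 | 01111010000 | 0 | 1
  35 | 11110100001 | 1 | 0
  36 | 11101000010 | 1 | 0
  37 | 11010000100 | 1 | 1
  38 | 10100001001 | 1 | 0
  39 | 01000010010 | 0 | 0
  40 | 10000100100 | 1 | 1
  41 | 00001001001 | 0 | 0
  42 | 00010010010 | 0 | 0
  43 | 00100100100 | 0 | 1
  44 | 01001001001 | 0 | 0
  45 | 10010010010 | 1 | 1
  46 | 00100100101 | 0 | 1
  47 | 01001001011 | 0 | 0
  48 | 10010010110 | 1 | 1
  49 | 00100101101 | 0 | 1
  50 | 01001011011 | 0 | 0
  51 | 10010110110 | 1 | 1
  52 | 00101101101 | 0 | 1
  53 | 01011011011 | 0 | 0
  54 | 10110110110 | 1 | 0
  55 | 01101101100 | 0 | 1
  56 | 11011011001 | 1 | 1
  57 | 10110110011 | 1 | 0
  58 | 01101100110 | 0 | 1
  59 | 11011001101 | 1 | 1
  60 | 10110011011 | 1 | 0
  61 | 01100110110 | 0 | 1
  62 | 11001101101 | 1 | 1
  63 | 10011011011 | 1 | 1
  64 | 00110110111 | 0 | 1
  65 | 01101101111 | 0 | 1
  66 | 11011011111 | 1 | 1
  67 | 10110111111 | 1 | 0

11100110101011111000001000110001010111101000010010010010110110110011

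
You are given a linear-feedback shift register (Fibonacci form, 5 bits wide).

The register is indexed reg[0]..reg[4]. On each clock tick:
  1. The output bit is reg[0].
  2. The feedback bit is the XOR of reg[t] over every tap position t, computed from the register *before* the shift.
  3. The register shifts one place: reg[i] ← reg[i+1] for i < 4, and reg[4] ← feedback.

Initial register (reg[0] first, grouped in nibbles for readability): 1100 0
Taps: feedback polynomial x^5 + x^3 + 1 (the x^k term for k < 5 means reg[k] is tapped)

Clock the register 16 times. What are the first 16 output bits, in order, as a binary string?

step | reg (before) | out | fb
   0 | 11000 | 1 | 1
   1 | 10001 | 1 | 1
   2 | 00011 | 0 | 1
   3 | 00111 | 0 | 1
   4 | 01111 | 0 | 1
   5 | 11111 | 1 | 0
   6 | 11110 | 1 | 0
   7 | 11100 | 1 | 1
   8 | 11001 | 1 | 1
   9 | 10011 | 1 | 0
  10 | 00110 | 0 | 1
  11 | 01101 | 0 | 0
  12 | 11010 | 1 | 0
  13 | 10100 | 1 | 1
  14 | 01001 | 0 | 0
  15 | 10010 | 1 | 0

1100011111001101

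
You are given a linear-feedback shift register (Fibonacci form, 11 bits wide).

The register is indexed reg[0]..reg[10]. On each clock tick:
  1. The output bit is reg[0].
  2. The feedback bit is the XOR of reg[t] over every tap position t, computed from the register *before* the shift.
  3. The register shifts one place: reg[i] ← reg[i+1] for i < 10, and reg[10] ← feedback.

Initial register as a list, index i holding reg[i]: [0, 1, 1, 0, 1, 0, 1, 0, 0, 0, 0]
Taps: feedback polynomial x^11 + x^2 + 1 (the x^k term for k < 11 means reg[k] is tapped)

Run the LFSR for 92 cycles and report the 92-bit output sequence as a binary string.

step | reg (before) | out | fb
   0 | 01101010000 | 0 | 1
   1 | 11010100001 | 1 | 1
   2 | 10101000011 | 1 | 0
   3 | 01010000110 | 0 | 0
   4 | 10100001100 | 1 | 0
   5 | 01000011000 | 0 | 0
   6 | 10000110000 | 1 | 1
   7 | 00001100001 | 0 | 0
   8 | 00011000010 | 0 | 0
   9 | 00110000100 | 0 | 1
  10 | 01100001001 | 0 | 1
  11 | 11000010011 | 1 | 1
  12 | 10000100111 | 1 | 1
  13 | 00001001111 | 0 | 0
  14 | 00010011110 | 0 | 0
  15 | 00100111100 | 0 | 1
  16 | 01001111001 | 0 | 0
  17 | 10011110010 | 1 | 1
  18 | 00111100101 | 0 | 1
  19 | 01111001011 | 0 | 1
  20 | 11110010111 | 1 | 0
  21 | 11100101110 | 1 | 0
  22 | 11001011100 | 1 | 1
  23 | 10010111001 | 1 | 1
  24 | 00101110011 | 0 | 1
  25 | 01011100111 | 0 | 0
  26 | 10111001110 | 1 | 0
  27 | 01110011100 | 0 | 1
  28 | 11100111001 | 1 | 0
  29 | 11001110010 | 1 | 1
  30 | 10011100101 | 1 | 1
  31 | 00111001011 | 0 | 1
  32 | 01110010111 | 0 | 1
  33 | 11100101111 | 1 | 0
  34 | 11001011110 | 1 | 1
  35 | 10010111101 | 1 | 1
  36 | 00101111011 | 0 | 1
  37 | 01011110111 | 0 | 0
  38 | 10111101110 | 1 | 0
  39 | 01111011100 | 0 | 1
  40 | 11110111001 | 1 | 0
  41 | 11101110010 | 1 | 0
  42 | 11011100100 | 1 | 1
  43 | 10111001001 | 1 | 0
  44 | 01110010010 | 0 | 1
  45 | 11100100101 | 1 | 0
  46 | 11001001010 | 1 | 1
  47 | 10010010101 | 1 | 1
  48 | 00100101011 | 0 | 1
  49 | 01001010111 | 0 | 0
  50 | 10010101110 | 1 | 1
  51 | 00101011101 | 0 | 1
  52 | 01010111011 | 0 | 0
  53 | 10101110110 | 1 | 0
  54 | 01011101100 | 0 | 0
  55 | 10111011000 | 1 | 0
  56 | 01110110000 | 0 | 1
  57 | 11101100001 | 1 | 0
  58 | 11011000010 | 1 | 1
  59 | 10110000101 | 1 | 0
  60 | 01100001010 | 0 | 1
  61 | 11000010101 | 1 | 1
  62 | 10000101011 | 1 | 1
  63 | 00001010111 | 0 | 0
  64 | 00010101110 | 0 | 0
  65 | 00101011100 | 0 | 1
  66 | 01010111001 | 0 | 0
  67 | 10101110010 | 1 | 0
  68 | 01011100100 | 0 | 0
  69 | 10111001000 | 1 | 0
  70 | 01110010000 | 0 | 1
  71 | 11100100001 | 1 | 0
  72 | 11001000010 | 1 | 1
  73 | 10010000101 | 1 | 1
  74 | 00100001011 | 0 | 1
  75 | 01000010111 | 0 | 0
  76 | 10000101110 | 1 | 1
  77 | 00001011101 | 0 | 0
  78 | 00010111010 | 0 | 0
  79 | 00101110100 | 0 | 1
  80 | 01011101001 | 0 | 0
  81 | 10111010010 | 1 | 0
  82 | 01110100100 | 0 | 1
  83 | 11101001001 | 1 | 0
  84 | 11010010010 | 1 | 1
  85 | 10100100101 | 1 | 0
  86 | 01001001010 | 0 | 0
  87 | 10010010100 | 1 | 1
  88 | 00100101001 | 0 | 1
  89 | 01001010011 | 0 | 0
  90 | 10010100110 | 1 | 1
  91 | 00101001101 | 0 | 1

01101010000110000100111100101110011100101111011100100101011101100001010111001000010111010010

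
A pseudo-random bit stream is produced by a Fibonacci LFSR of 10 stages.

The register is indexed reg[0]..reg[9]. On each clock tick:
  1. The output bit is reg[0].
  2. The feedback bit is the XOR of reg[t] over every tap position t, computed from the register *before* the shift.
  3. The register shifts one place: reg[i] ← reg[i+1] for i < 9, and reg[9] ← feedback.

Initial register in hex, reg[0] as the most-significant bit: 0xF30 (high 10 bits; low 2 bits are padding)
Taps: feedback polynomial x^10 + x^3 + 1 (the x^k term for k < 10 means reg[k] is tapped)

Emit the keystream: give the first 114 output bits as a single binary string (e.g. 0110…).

111100110001101011110011010110100110001001011100001011110101010101111111101000001010100101111000101011110111010100

tick  register→output (feedback)
  0  1111001100→1 (0)
  1  1110011000→1 (1)
  2  1100110001→1 (1)
  3  1001100011→1 (0)
  4  0011000110→0 (1)
  5  0110001101→0 (0)
  6  1100011010→1 (1)
  7  1000110101→1 (1)
  8  0001101011→0 (1)
  9  0011010111→0 (1)
 10  0110101111→0 (0)
 11  1101011110→1 (0)
 12  1010111100→1 (1)
 13  0101111001→0 (1)
 14  1011110011→1 (0)
 15  0111100110→0 (1)
 16  1111001101→1 (0)
 17  1110011010→1 (1)
 18  1100110101→1 (1)
 19  1001101011→1 (0)
 20  0011010110→0 (1)
 21  0110101101→0 (0)
 22  1101011010→1 (0)
 23  1010110100→1 (1)
 24  0101101001→0 (1)
 25  1011010011→1 (0)
 26  0110100110→0 (0)
 27  1101001100→1 (0)
 28  1010011000→1 (1)
 29  0100110001→0 (0)
 30  1001100010→1 (0)
 31  0011000100→0 (1)
 32  0110001001→0 (0)
 33  1100010010→1 (1)
 34  1000100101→1 (1)
 35  0001001011→0 (1)
 36  0010010111→0 (0)
 37  0100101110→0 (0)
 38  1001011100→1 (0)
 39  0010111000→0 (0)
 40  0101110000→0 (1)
 41  1011100001→1 (0)
 42  0111000010→0 (1)
 43  1110000101→1 (1)
 44  1100001011→1 (1)
 45  1000010111→1 (1)
 46  0000101111→0 (0)
 47  0001011110→0 (1)
 48  0010111101→0 (0)
 49  0101111010→0 (1)
 50  1011110101→1 (0)
 51  0111101010→0 (1)
 52  1111010101→1 (0)
 53  1110101010→1 (1)
 54  1101010101→1 (0)
 55  1010101010→1 (1)
 56  0101010101→0 (1)
 57  1010101011→1 (1)
 58  0101010111→0 (1)
 59  1010101111→1 (1)
 60  0101011111→0 (1)
 61  1010111111→1 (1)
 62  0101111111→0 (1)
 63  1011111111→1 (0)
 64  0111111110→0 (1)
 65  1111111101→1 (0)
 66  1111111010→1 (0)
 67  1111110100→1 (0)
 68  1111101000→1 (0)
 69  1111010000→1 (0)
 70  1110100000→1 (1)
 71  1101000001→1 (0)
 72  1010000010→1 (1)
 73  0100000101→0 (0)
 74  1000001010→1 (1)
 75  0000010101→0 (0)
 76  0000101010→0 (0)
 77  0001010100→0 (1)
 78  0010101001→0 (0)
 79  0101010010→0 (1)
 80  1010100101→1 (1)
 81  0101001011→0 (1)
 82  1010010111→1 (1)
 83  0100101111→0 (0)
 84  1001011110→1 (0)
 85  0010111100→0 (0)
 86  0101111000→0 (1)
 87  1011110001→1 (0)
 88  0111100010→0 (1)
 89  1111000101→1 (0)
 90  1110001010→1 (1)
 91  1100010101→1 (1)
 92  1000101011→1 (1)
 93  0001010111→0 (1)
 94  0010101111→0 (0)
 95  0101011110→0 (1)
 96  1010111101→1 (1)
 97  0101111011→0 (1)
 98  1011110111→1 (0)
 99  0111101110→0 (1)
100  1111011101→1 (0)
101  1110111010→1 (1)
102  1101110101→1 (0)
103  1011101010→1 (0)
104  0111010100→0 (1)
105  1110101001→1 (1)
106  1101010011→1 (0)
107  1010100110→1 (1)
108  0101001101→0 (1)
109  1010011011→1 (1)
110  0100110111→0 (0)
111  1001101110→1 (0)
112  0011011100→0 (1)
113  0110111001→0 (0)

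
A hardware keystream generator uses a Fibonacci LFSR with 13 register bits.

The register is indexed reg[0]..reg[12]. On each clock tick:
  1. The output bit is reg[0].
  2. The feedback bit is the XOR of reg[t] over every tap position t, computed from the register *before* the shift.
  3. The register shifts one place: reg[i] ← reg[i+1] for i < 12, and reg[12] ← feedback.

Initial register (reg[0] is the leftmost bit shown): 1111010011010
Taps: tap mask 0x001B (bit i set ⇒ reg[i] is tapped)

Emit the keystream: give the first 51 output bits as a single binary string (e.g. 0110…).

111101001101011110110101111100010111010001111011110

k : reg_k → out_k, fb_k
0: 1111010011010 → 1, fb=1
1: 1110100110101 → 1, fb=1
2: 1101001101011 → 1, fb=1
3: 1010011010111 → 1, fb=1
4: 0100110101111 → 0, fb=0
5: 1001101011110 → 1, fb=1
6: 0011010111101 → 0, fb=1
7: 0110101111011 → 0, fb=0
8: 1101011110110 → 1, fb=1
9: 1010111101101 → 1, fb=0
10: 0101111011010 → 0, fb=1
11: 1011110110101 → 1, fb=1
12: 0111101101011 → 0, fb=1
13: 1111011010111 → 1, fb=1
14: 1110110101111 → 1, fb=1
15: 1101101011111 → 1, fb=0
16: 1011010111110 → 1, fb=0
17: 0110101111100 → 0, fb=0
18: 1101011111000 → 1, fb=1
19: 1010111110001 → 1, fb=0
20: 0101111100010 → 0, fb=1
21: 1011111000101 → 1, fb=1
22: 0111110001011 → 0, fb=1
23: 1111100010111 → 1, fb=0
24: 1111000101110 → 1, fb=1
25: 1110001011101 → 1, fb=0
26: 1100010111010 → 1, fb=0
27: 1000101110100 → 1, fb=0
28: 0001011101000 → 0, fb=1
29: 0010111010001 → 0, fb=1
30: 0101110100011 → 0, fb=1
31: 1011101000111 → 1, fb=1
32: 0111010001111 → 0, fb=0
33: 1110100011110 → 1, fb=1
34: 1101000111101 → 1, fb=1
35: 1010001111011 → 1, fb=1
36: 0100011110111 → 0, fb=1
37: 1000111101111 → 1, fb=0
38: 0001111011110 → 0, fb=0
39: 0011110111100 → 0, fb=0
40: 0111101111000 → 0, fb=1
41: 1111011110001 → 1, fb=1
42: 1110111100011 → 1, fb=1
43: 1101111000111 → 1, fb=0
44: 1011110001110 → 1, fb=1
45: 0111100011101 → 0, fb=1
46: 1111000111011 → 1, fb=1
47: 1110001110111 → 1, fb=0
48: 1100011101110 → 1, fb=0
49: 1000111011100 → 1, fb=0
50: 0001110111000 → 0, fb=0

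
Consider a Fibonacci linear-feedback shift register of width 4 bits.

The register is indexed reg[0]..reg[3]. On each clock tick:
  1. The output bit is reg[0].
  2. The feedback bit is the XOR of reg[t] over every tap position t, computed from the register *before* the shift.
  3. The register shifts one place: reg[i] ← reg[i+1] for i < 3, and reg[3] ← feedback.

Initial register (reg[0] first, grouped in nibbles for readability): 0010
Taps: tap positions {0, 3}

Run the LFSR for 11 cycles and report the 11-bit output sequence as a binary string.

k : reg_k → out_k, fb_k
0: 0010 → 0, fb=0
1: 0100 → 0, fb=0
2: 1000 → 1, fb=1
3: 0001 → 0, fb=1
4: 0011 → 0, fb=1
5: 0111 → 0, fb=1
6: 1111 → 1, fb=0
7: 1110 → 1, fb=1
8: 1101 → 1, fb=0
9: 1010 → 1, fb=1
10: 0101 → 0, fb=1

00100011110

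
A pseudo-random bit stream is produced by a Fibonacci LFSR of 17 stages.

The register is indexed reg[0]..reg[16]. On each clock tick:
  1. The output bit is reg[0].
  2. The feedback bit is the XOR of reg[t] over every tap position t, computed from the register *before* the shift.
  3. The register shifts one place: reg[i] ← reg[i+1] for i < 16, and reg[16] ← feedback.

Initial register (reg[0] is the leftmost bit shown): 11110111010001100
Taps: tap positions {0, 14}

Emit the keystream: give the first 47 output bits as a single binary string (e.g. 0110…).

11110111010001100011110000100111111000100101100

k : reg_k → out_k, fb_k
0: 11110111010001100 → 1, fb=0
1: 11101110100011000 → 1, fb=1
2: 11011101000110001 → 1, fb=1
3: 10111010001100011 → 1, fb=1
4: 01110100011000111 → 0, fb=1
5: 11101000110001111 → 1, fb=0
6: 11010001100011110 → 1, fb=0
7: 10100011000111100 → 1, fb=0
8: 01000110001111000 → 0, fb=0
9: 10001100011110000 → 1, fb=1
10: 00011000111100001 → 0, fb=0
11: 00110001111000010 → 0, fb=0
12: 01100011110000100 → 0, fb=1
13: 11000111100001001 → 1, fb=1
14: 10001111000010011 → 1, fb=1
15: 00011110000100111 → 0, fb=1
16: 00111100001001111 → 0, fb=1
17: 01111000010011111 → 0, fb=1
18: 11110000100111111 → 1, fb=0
19: 11100001001111110 → 1, fb=0
20: 11000010011111100 → 1, fb=0
21: 10000100111111000 → 1, fb=1
22: 00001001111110001 → 0, fb=0
23: 00010011111100010 → 0, fb=0
24: 00100111111000100 → 0, fb=1
25: 01001111110001001 → 0, fb=0
26: 10011111100010010 → 1, fb=1
27: 00111111000100101 → 0, fb=1
28: 01111110001001011 → 0, fb=0
29: 11111100010010110 → 1, fb=0
30: 11111000100101100 → 1, fb=0
31: 11110001001011000 → 1, fb=1
32: 11100010010110001 → 1, fb=1
33: 11000100101100011 → 1, fb=1
34: 10001001011000111 → 1, fb=0
35: 00010010110001110 → 0, fb=1
36: 00100101100011101 → 0, fb=1
37: 01001011000111011 → 0, fb=0
38: 10010110001110110 → 1, fb=0
39: 00101100011101100 → 0, fb=1
40: 01011000111011001 → 0, fb=0
41: 10110001110110010 → 1, fb=1
42: 01100011101100101 → 0, fb=1
43: 11000111011001011 → 1, fb=1
44: 10001110110010111 → 1, fb=0
45: 00011101100101110 → 0, fb=1
46: 00111011001011101 → 0, fb=1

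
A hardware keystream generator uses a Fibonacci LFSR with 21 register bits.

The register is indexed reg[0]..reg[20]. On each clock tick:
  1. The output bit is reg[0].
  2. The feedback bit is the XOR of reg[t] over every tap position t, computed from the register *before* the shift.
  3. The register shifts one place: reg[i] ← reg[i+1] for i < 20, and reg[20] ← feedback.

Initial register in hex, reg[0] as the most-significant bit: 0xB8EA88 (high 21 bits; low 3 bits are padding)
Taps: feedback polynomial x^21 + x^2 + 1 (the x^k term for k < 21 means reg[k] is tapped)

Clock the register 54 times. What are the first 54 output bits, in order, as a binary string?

tick  register→output (feedback)
  0  101110001110101010001→1 (0)
  1  011100011101010100010→0 (1)
  2  111000111010101000101→1 (0)
  3  110001110101010001010→1 (1)
  4  100011101010100010101→1 (1)
  5  000111010101000101011→0 (0)
  6  001110101010001010110→0 (1)
  7  011101010100010101101→0 (1)
  8  111010101000101011011→1 (0)
  9  110101010001010110110→1 (1)
 10  101010100010101101101→1 (0)
 11  010101000101011011010→0 (0)
 12  101010001010110110100→1 (0)
 13  010100010101101101000→0 (0)
 14  101000101011011010000→1 (0)
 15  010001010110110100000→0 (0)
 16  100010101101101000000→1 (1)
 17  000101011011010000001→0 (0)
 18  001010110110100000010→0 (1)
 19  010101101101000000101→0 (0)
 20  101011011010000001010→1 (0)
 21  010110110100000010100→0 (0)
 22  101101101000000101000→1 (0)
 23  011011010000001010000→0 (1)
 24  110110100000010100001→1 (1)
 25  101101000000101000011→1 (0)
 26  011010000001010000110→0 (1)
 27  110100000010100001101→1 (1)
 28  101000000101000011011→1 (0)
 29  010000001010000110110→0 (0)
 30  100000010100001101100→1 (1)
 31  000000101000011011001→0 (0)
 32  000001010000110110010→0 (0)
 33  000010100001101100100→0 (0)
 34  000101000011011001000→0 (0)
 35  001010000110110010000→0 (1)
 36  010100001101100100001→0 (0)
 37  101000011011001000010→1 (0)
 38  010000110110010000100→0 (0)
 39  100001101100100001000→1 (1)
 40  000011011001000010001→0 (0)
 41  000110110010000100010→0 (0)
 42  001101100100001000100→0 (1)
 43  011011001000010001001→0 (1)
 44  110110010000100010011→1 (1)
 45  101100100001000100111→1 (0)
 46  011001000010001001110→0 (1)
 47  110010000100010011101→1 (1)
 48  100100001000100111011→1 (1)
 49  001000010001001110111→0 (1)
 50  010000100010011101111→0 (0)
 51  100001000100111011110→1 (1)
 52  000010001001110111101→0 (0)
 53  000100010011101111010→0 (0)

101110001110101010001010110110100000010100001101100100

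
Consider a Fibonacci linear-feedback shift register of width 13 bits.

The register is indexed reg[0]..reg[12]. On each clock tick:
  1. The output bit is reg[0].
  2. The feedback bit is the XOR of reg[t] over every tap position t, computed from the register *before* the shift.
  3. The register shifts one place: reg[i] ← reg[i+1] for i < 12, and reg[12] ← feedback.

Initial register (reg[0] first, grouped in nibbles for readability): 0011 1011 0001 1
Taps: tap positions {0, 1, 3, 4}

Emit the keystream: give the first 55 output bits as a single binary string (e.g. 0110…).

0011101100011001001000111000001000000101101100111100001

k : reg_k → out_k, fb_k
0: 0011101100011 → 0, fb=0
1: 0111011000110 → 0, fb=0
2: 1110110001100 → 1, fb=1
3: 1101100011001 → 1, fb=0
4: 1011000110010 → 1, fb=0
5: 0110001100100 → 0, fb=1
6: 1100011001001 → 1, fb=0
7: 1000110010010 → 1, fb=0
8: 0001100100100 → 0, fb=0
9: 0011001001000 → 0, fb=1
10: 0110010010001 → 0, fb=1
11: 1100100100011 → 1, fb=1
12: 1001001000111 → 1, fb=0
13: 0010010001110 → 0, fb=0
14: 0100100011100 → 0, fb=0
15: 1001000111000 → 1, fb=0
16: 0010001110000 → 0, fb=0
17: 0100011100000 → 0, fb=1
18: 1000111000001 → 1, fb=0
19: 0001110000010 → 0, fb=0
20: 0011100000100 → 0, fb=0
21: 0111000001000 → 0, fb=0
22: 1110000010000 → 1, fb=0
23: 1100000100000 → 1, fb=0
24: 1000001000000 → 1, fb=1
25: 0000010000001 → 0, fb=0
26: 0000100000010 → 0, fb=1
27: 0001000000101 → 0, fb=1
28: 0010000001011 → 0, fb=0
29: 0100000010110 → 0, fb=1
30: 1000000101101 → 1, fb=1
31: 0000001011011 → 0, fb=0
32: 0000010110110 → 0, fb=0
33: 0000101101100 → 0, fb=1
34: 0001011011001 → 0, fb=1
35: 0010110110011 → 0, fb=1
36: 0101101100111 → 0, fb=1
37: 1011011001111 → 1, fb=0
38: 0110110011110 → 0, fb=0
39: 1101100111100 → 1, fb=0
40: 1011001111000 → 1, fb=0
41: 0110011110000 → 0, fb=1
42: 1100111100001 → 1, fb=1
43: 1001111000011 → 1, fb=1
44: 0011110000111 → 0, fb=0
45: 0111100001110 → 0, fb=1
46: 1111000011101 → 1, fb=1
47: 1110000111011 → 1, fb=0
48: 1100001110110 → 1, fb=0
49: 1000011101100 → 1, fb=1
50: 0000111011001 → 0, fb=1
51: 0001110110011 → 0, fb=0
52: 0011101100110 → 0, fb=0
53: 0111011001100 → 0, fb=0
54: 1110110011000 → 1, fb=1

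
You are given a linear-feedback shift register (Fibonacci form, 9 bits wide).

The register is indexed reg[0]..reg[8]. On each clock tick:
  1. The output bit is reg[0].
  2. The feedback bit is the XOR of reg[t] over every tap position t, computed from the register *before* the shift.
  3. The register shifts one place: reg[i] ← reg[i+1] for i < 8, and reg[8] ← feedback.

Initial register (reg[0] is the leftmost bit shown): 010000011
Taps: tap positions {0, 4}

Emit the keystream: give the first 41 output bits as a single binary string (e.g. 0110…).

01000001101011011011101100000101101011111

tick  register→output (feedback)
  0  010000011→0 (0)
  1  100000110→1 (1)
  2  000001101→0 (0)
  3  000011010→0 (1)
  4  000110101→0 (1)
  5  001101011→0 (0)
  6  011010110→0 (1)
  7  110101101→1 (1)
  8  101011011→1 (0)
  9  010110110→0 (1)
 10  101101101→1 (1)
 11  011011011→0 (1)
 12  110110111→1 (0)
 13  101101110→1 (1)
 14  011011101→0 (1)
 15  110111011→1 (0)
 16  101110110→1 (0)
 17  011101100→0 (0)
 18  111011000→1 (0)
 19  110110000→1 (0)
 20  101100000→1 (1)
 21  011000001→0 (0)
 22  110000010→1 (1)
 23  100000101→1 (1)
 24  000001011→0 (0)
 25  000010110→0 (1)
 26  000101101→0 (0)
 27  001011010→0 (1)
 28  010110101→0 (1)
 29  101101011→1 (1)
 30  011010111→0 (1)
 31  110101111→1 (1)
 32  101011111→1 (0)
 33  010111110→0 (1)
 34  101111101→1 (0)
 35  011111010→0 (1)
 36  111110101→1 (0)
 37  111101010→1 (1)
 38  111010101→1 (0)
 39  110101010→1 (1)
 40  101010101→1 (0)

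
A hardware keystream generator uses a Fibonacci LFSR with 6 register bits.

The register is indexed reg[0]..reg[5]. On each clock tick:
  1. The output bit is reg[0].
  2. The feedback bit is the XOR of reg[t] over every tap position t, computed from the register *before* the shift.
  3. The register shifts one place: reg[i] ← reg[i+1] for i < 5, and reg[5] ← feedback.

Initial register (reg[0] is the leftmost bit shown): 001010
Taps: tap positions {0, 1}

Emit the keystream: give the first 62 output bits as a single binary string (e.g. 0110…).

00101001111010001110010010110111011001101010111111000001000011

k : reg_k → out_k, fb_k
0: 001010 → 0, fb=0
1: 010100 → 0, fb=1
2: 101001 → 1, fb=1
3: 010011 → 0, fb=1
4: 100111 → 1, fb=1
5: 001111 → 0, fb=0
6: 011110 → 0, fb=1
7: 111101 → 1, fb=0
8: 111010 → 1, fb=0
9: 110100 → 1, fb=0
10: 101000 → 1, fb=1
11: 010001 → 0, fb=1
12: 100011 → 1, fb=1
13: 000111 → 0, fb=0
14: 001110 → 0, fb=0
15: 011100 → 0, fb=1
16: 111001 → 1, fb=0
17: 110010 → 1, fb=0
18: 100100 → 1, fb=1
19: 001001 → 0, fb=0
20: 010010 → 0, fb=1
21: 100101 → 1, fb=1
22: 001011 → 0, fb=0
23: 010110 → 0, fb=1
24: 101101 → 1, fb=1
25: 011011 → 0, fb=1
26: 110111 → 1, fb=0
27: 101110 → 1, fb=1
28: 011101 → 0, fb=1
29: 111011 → 1, fb=0
30: 110110 → 1, fb=0
31: 101100 → 1, fb=1
32: 011001 → 0, fb=1
33: 110011 → 1, fb=0
34: 100110 → 1, fb=1
35: 001101 → 0, fb=0
36: 011010 → 0, fb=1
37: 110101 → 1, fb=0
38: 101010 → 1, fb=1
39: 010101 → 0, fb=1
40: 101011 → 1, fb=1
41: 010111 → 0, fb=1
42: 101111 → 1, fb=1
43: 011111 → 0, fb=1
44: 111111 → 1, fb=0
45: 111110 → 1, fb=0
46: 111100 → 1, fb=0
47: 111000 → 1, fb=0
48: 110000 → 1, fb=0
49: 100000 → 1, fb=1
50: 000001 → 0, fb=0
51: 000010 → 0, fb=0
52: 000100 → 0, fb=0
53: 001000 → 0, fb=0
54: 010000 → 0, fb=1
55: 100001 → 1, fb=1
56: 000011 → 0, fb=0
57: 000110 → 0, fb=0
58: 001100 → 0, fb=0
59: 011000 → 0, fb=1
60: 110001 → 1, fb=0
61: 100010 → 1, fb=1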